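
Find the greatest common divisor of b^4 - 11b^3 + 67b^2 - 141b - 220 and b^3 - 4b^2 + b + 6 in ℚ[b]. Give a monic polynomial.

b + 1

By polynomial division,
  b^4 - 11b^3 + 67b^2 - 141b - 220 = (b - 7)(b^3 - 4b^2 + b + 6) + (38b^2 - 140b - 178)
  b^3 - 4b^2 + b + 6 = ((1/38)b - 3/361)(38b^2 - 140b - 178) + ((1632/361)b + 1632/361)
  38b^2 - 140b - 178 = ((6859/816)b - 32129/816)((1632/361)b + 1632/361) + (0)
Last nonzero remainder: (1632/361)b + 1632/361. Dividing through by 1632/361 gives the monic gcd b + 1.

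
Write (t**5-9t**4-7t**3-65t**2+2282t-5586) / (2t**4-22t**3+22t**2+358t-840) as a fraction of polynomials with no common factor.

(t**3+t**2-18t-266)/(2t**2-2t-40)

Apply the Euclidean algorithm:
  t**5-9t**4-7t**3-65t**2+2282t-5586 = ((1/2)t+1)(2t**4-22t**3+22t**2+358t-840) + (4t**3-266t**2+2344t-4746)
  2t**4-22t**3+22t**2+358t-840 = ((1/2)t+111/4)(4t**3-266t**2+2344t-4746) + ((12463/2)t**2-62315t+261723/2)
  4t**3-266t**2+2344t-4746 = ((8/12463)t-452/12463)((12463/2)t**2-62315t+261723/2) + (0)
Last nonzero remainder: (12463/2)t**2-62315t+261723/2. Dividing through by 12463/2 gives the monic gcd t**2-10t+21.
Cancel t**2-10t+21 from numerator and denominator to get the reduced form.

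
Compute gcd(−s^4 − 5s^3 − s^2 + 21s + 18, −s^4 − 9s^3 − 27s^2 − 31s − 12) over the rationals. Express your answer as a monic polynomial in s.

s^2 + 4s + 3

Euclidean algorithm in ℚ[s]:
  −s^4 − 5s^3 − s^2 + 21s + 18 = (−s^4 − 9s^3 − 27s^2 − 31s − 12) + (4s^3 + 26s^2 + 52s + 30)
  −s^4 − 9s^3 − 27s^2 − 31s − 12 = (−(1/4)s − 5/8)(4s^3 + 26s^2 + 52s + 30) + ((9/4)s^2 + 9s + 27/4)
  4s^3 + 26s^2 + 52s + 30 = ((16/9)s + 40/9)((9/4)s^2 + 9s + 27/4) + (0)
Last nonzero remainder: (9/4)s^2 + 9s + 27/4. Dividing through by 9/4 gives the monic gcd s^2 + 4s + 3.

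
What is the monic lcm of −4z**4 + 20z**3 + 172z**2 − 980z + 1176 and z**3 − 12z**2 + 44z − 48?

z**6 − 15z**5 + 31z**4 + 555z**3 − 3776z**2 + 8820z − 7056

Euclidean algorithm in ℚ[z]:
  −4z**4 + 20z**3 + 172z**2 − 980z + 1176 = (−4z − 28)(z**3 − 12z**2 + 44z − 48) + (12z**2 + 60z − 168)
  z**3 − 12z**2 + 44z − 48 = ((1/12)z − 17/12)(12z**2 + 60z − 168) + (143z − 286)
  12z**2 + 60z − 168 = ((12/143)z + 84/143)(143z − 286) + (0)
Last nonzero remainder: 143z − 286. Dividing through by 143 gives the monic gcd z − 2.
Then lcm(f, g) = f·g / gcd(f, g); expanding and making the result monic gives the answer.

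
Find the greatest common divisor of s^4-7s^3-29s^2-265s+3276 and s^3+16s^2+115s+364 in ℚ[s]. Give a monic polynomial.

By polynomial division,
  s^4-7s^3-29s^2-265s+3276 = (s-23)(s^3+16s^2+115s+364) + (224s^2+2016s+11648)
  s^3+16s^2+115s+364 = ((1/224)s+1/32)(224s^2+2016s+11648) + (0)
Last nonzero remainder: 224s^2+2016s+11648. Dividing through by 224 gives the monic gcd s^2+9s+52.

s^2+9s+52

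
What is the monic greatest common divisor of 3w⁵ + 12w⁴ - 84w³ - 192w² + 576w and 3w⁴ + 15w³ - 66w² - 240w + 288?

w³ + 6w² - 16w - 96

Repeated division with remainder:
  3w⁵ + 12w⁴ - 84w³ - 192w² + 576w = (w - 1)(3w⁴ + 15w³ - 66w² - 240w + 288) + (-3w³ - 18w² + 48w + 288)
  3w⁴ + 15w³ - 66w² - 240w + 288 = (-w + 1)(-3w³ - 18w² + 48w + 288) + (0)
Last nonzero remainder: -3w³ - 18w² + 48w + 288. Dividing through by -3 gives the monic gcd w³ + 6w² - 16w - 96.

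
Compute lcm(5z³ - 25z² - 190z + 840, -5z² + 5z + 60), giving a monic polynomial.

Euclidean algorithm in ℚ[z]:
  5z³ - 25z² - 190z + 840 = (-z + 4)(-5z² + 5z + 60) + (-150z + 600)
  -5z² + 5z + 60 = ((1/30)z + 1/10)(-150z + 600) + (0)
Last nonzero remainder: -150z + 600. Dividing through by -150 gives the monic gcd z - 4.
Then lcm(f, g) = f·g / gcd(f, g); expanding and making the result monic gives the answer.

z⁴ - 2z³ - 53z² + 54z + 504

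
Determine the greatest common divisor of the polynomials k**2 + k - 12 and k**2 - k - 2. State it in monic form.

Apply the Euclidean algorithm:
  k**2 + k - 12 = (k**2 - k - 2) + (2k - 10)
  k**2 - k - 2 = ((1/2)k + 2)(2k - 10) + (18)
  2k - 10 = ((1/9)k - 5/9)(18) + (0)
The last nonzero remainder is the constant 18, so the polynomials are coprime and gcd = 1.

1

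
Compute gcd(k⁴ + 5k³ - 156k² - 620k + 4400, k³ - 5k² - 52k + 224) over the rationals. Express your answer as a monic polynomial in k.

k - 4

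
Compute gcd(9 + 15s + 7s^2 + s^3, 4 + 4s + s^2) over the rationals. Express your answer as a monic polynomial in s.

Apply the Euclidean algorithm:
  s^3 + 7s^2 + 15s + 9 = (s + 3)(s^2 + 4s + 4) + (−s − 3)
  s^2 + 4s + 4 = (−s − 1)(−s − 3) + (1)
  −s − 3 = (−s − 3)(1) + (0)
The last nonzero remainder is the constant 1, so the polynomials are coprime and gcd = 1.

1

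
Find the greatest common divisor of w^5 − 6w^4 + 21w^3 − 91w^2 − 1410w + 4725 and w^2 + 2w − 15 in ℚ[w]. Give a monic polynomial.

Apply the Euclidean algorithm:
  w^5 − 6w^4 + 21w^3 − 91w^2 − 1410w + 4725 = (w^3 − 8w^2 + 52w − 315)(w^2 + 2w − 15) + (0)
The last nonzero remainder w^2 + 2w − 15 is already monic.

w^2 + 2w − 15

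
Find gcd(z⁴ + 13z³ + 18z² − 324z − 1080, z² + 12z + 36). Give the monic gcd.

z² + 12z + 36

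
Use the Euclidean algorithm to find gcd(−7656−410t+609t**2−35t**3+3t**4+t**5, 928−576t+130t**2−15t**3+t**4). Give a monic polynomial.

−232+86t−11t**2+t**3

Apply the Euclidean algorithm:
  t**5+3t**4−35t**3+609t**2−410t−7656 = (t+18)(t**4−15t**3+130t**2−576t+928) + (105t**3−1155t**2+9030t−24360)
  t**4−15t**3+130t**2−576t+928 = ((1/105)t−4/105)(105t**3−1155t**2+9030t−24360) + (0)
Last nonzero remainder: 105t**3−1155t**2+9030t−24360. Dividing through by 105 gives the monic gcd t**3−11t**2+86t−232.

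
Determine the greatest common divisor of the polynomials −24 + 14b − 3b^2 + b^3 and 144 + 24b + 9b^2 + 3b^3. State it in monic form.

Euclidean algorithm in ℚ[b]:
  b^3 − 3b^2 + 14b − 24 = (1/3)(3b^3 + 9b^2 + 24b + 144) + (−6b^2 + 6b − 72)
  3b^3 + 9b^2 + 24b + 144 = (−(1/2)b − 2)(−6b^2 + 6b − 72) + (0)
Last nonzero remainder: −6b^2 + 6b − 72. Dividing through by −6 gives the monic gcd b^2 − b + 12.

12 − b + b^2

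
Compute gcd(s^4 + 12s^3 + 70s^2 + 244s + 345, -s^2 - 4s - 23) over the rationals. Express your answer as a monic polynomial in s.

Apply the Euclidean algorithm:
  s^4 + 12s^3 + 70s^2 + 244s + 345 = (-s^2 - 8s - 15)(-s^2 - 4s - 23) + (0)
Last nonzero remainder: -s^2 - 4s - 23. Dividing through by -1 gives the monic gcd s^2 + 4s + 23.

s^2 + 4s + 23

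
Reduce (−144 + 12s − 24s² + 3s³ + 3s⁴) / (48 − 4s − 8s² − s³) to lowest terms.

(36 − 12s + 9s² − 3s³)/(−12 + 4s + s²)

Euclidean algorithm in ℚ[s]:
  3s⁴ + 3s³ − 24s² + 12s − 144 = (−3s + 21)(−s³ − 8s² − 4s + 48) + (132s² + 240s − 1152)
  −s³ − 8s² − 4s + 48 = (−(1/132)s − 17/363)(132s² + 240s − 1152) + (−(180/121)s − 720/121)
  132s² + 240s − 1152 = (−(1331/15)s + 968/5)(−(180/121)s − 720/121) + (0)
Last nonzero remainder: −(180/121)s − 720/121. Dividing through by −180/121 gives the monic gcd s + 4.
Cancel s + 4 from numerator and denominator to get the reduced form.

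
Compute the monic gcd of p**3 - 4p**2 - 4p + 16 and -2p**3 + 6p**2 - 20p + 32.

p - 2

Euclidean algorithm in ℚ[p]:
  p**3 - 4p**2 - 4p + 16 = (-1/2)(-2p**3 + 6p**2 - 20p + 32) + (-p**2 - 14p + 32)
  -2p**3 + 6p**2 - 20p + 32 = (2p - 34)(-p**2 - 14p + 32) + (-560p + 1120)
  -p**2 - 14p + 32 = ((1/560)p + 1/35)(-560p + 1120) + (0)
Last nonzero remainder: -560p + 1120. Dividing through by -560 gives the monic gcd p - 2.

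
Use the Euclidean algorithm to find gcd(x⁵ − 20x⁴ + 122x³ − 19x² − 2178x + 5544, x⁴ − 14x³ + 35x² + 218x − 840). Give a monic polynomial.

Repeated division with remainder:
  x⁵ − 20x⁴ + 122x³ − 19x² − 2178x + 5544 = (x − 6)(x⁴ − 14x³ + 35x² + 218x − 840) + (3x³ − 27x² − 30x + 504)
  x⁴ − 14x³ + 35x² + 218x − 840 = ((1/3)x − 5/3)(3x³ − 27x² − 30x + 504) + (0)
Last nonzero remainder: 3x³ − 27x² − 30x + 504. Dividing through by 3 gives the monic gcd x³ − 9x² − 10x + 168.

x³ − 9x² − 10x + 168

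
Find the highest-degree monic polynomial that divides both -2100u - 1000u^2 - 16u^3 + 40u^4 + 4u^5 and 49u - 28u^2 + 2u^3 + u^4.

7u + u^2

Euclidean algorithm in ℚ[u]:
  4u^5 + 40u^4 - 16u^3 - 1000u^2 - 2100u = (4u + 32)(u^4 + 2u^3 - 28u^2 + 49u) + (32u^3 - 300u^2 - 3668u)
  u^4 + 2u^3 - 28u^2 + 49u = ((1/32)u + 91/256)(32u^3 - 300u^2 - 3668u) + ((12369/64)u^2 + (86583/64)u)
  32u^3 - 300u^2 - 3668u = ((2048/12369)u - 33536/12369)((12369/64)u^2 + (86583/64)u) + (0)
Last nonzero remainder: (12369/64)u^2 + (86583/64)u. Dividing through by 12369/64 gives the monic gcd u^2 + 7u.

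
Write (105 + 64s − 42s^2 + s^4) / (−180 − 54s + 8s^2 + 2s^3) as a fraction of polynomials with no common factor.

Euclidean algorithm in ℚ[s]:
  s^4 − 42s^2 + 64s + 105 = ((1/2)s − 2)(2s^3 + 8s^2 − 54s − 180) + (s^2 + 46s − 255)
  2s^3 + 8s^2 − 54s − 180 = (2s − 84)(s^2 + 46s − 255) + (4320s − 21600)
  s^2 + 46s − 255 = ((1/4320)s + 17/1440)(4320s − 21600) + (0)
Last nonzero remainder: 4320s − 21600. Dividing through by 4320 gives the monic gcd s − 5.
Cancel s − 5 from numerator and denominator to get the reduced form.

(−21 − 17s + 5s^2 + s^3)/(36 + 18s + 2s^2)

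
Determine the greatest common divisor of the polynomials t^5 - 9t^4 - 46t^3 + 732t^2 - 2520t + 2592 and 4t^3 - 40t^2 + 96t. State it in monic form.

Apply the Euclidean algorithm:
  t^5 - 9t^4 - 46t^3 + 732t^2 - 2520t + 2592 = ((1/4)t^2 + (1/4)t - 15)(4t^3 - 40t^2 + 96t) + (108t^2 - 1080t + 2592)
  4t^3 - 40t^2 + 96t = ((1/27)t)(108t^2 - 1080t + 2592) + (0)
Last nonzero remainder: 108t^2 - 1080t + 2592. Dividing through by 108 gives the monic gcd t^2 - 10t + 24.

t^2 - 10t + 24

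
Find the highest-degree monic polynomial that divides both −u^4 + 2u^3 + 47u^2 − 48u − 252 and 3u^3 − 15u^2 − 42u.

u^2 − 5u − 14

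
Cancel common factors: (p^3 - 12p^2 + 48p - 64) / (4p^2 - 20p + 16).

(p^2 - 8p + 16)/(4p - 4)

Repeated division with remainder:
  p^3 - 12p^2 + 48p - 64 = ((1/4)p - 7/4)(4p^2 - 20p + 16) + (9p - 36)
  4p^2 - 20p + 16 = ((4/9)p - 4/9)(9p - 36) + (0)
Last nonzero remainder: 9p - 36. Dividing through by 9 gives the monic gcd p - 4.
Cancel p - 4 from numerator and denominator to get the reduced form.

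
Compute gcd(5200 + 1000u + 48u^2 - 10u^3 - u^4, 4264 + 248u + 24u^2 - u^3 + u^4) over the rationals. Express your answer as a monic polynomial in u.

52 + 10u + u^2

By polynomial division,
  -u^4 - 10u^3 + 48u^2 + 1000u + 5200 = (-1)(u^4 - u^3 + 24u^2 + 248u + 4264) + (-11u^3 + 72u^2 + 1248u + 9464)
  u^4 - u^3 + 24u^2 + 248u + 4264 = (-(1/11)u - 61/121)(-11u^3 + 72u^2 + 1248u + 9464) + ((21024/121)u^2 + (210240/121)u + 1093248/121)
  -11u^3 + 72u^2 + 1248u + 9464 = (-(1331/21024)u + 11011/10512)((21024/121)u^2 + (210240/121)u + 1093248/121) + (0)
Last nonzero remainder: (21024/121)u^2 + (210240/121)u + 1093248/121. Dividing through by 21024/121 gives the monic gcd u^2 + 10u + 52.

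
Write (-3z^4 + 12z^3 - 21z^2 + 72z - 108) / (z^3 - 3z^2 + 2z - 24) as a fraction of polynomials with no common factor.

Euclidean algorithm in ℚ[z]:
  -3z^4 + 12z^3 - 21z^2 + 72z - 108 = (-3z + 3)(z^3 - 3z^2 + 2z - 24) + (-6z^2 - 6z - 36)
  z^3 - 3z^2 + 2z - 24 = (-(1/6)z + 2/3)(-6z^2 - 6z - 36) + (0)
Last nonzero remainder: -6z^2 - 6z - 36. Dividing through by -6 gives the monic gcd z^2 + z + 6.
Cancel z^2 + z + 6 from numerator and denominator to get the reduced form.

(-3z^2 + 15z - 18)/(z - 4)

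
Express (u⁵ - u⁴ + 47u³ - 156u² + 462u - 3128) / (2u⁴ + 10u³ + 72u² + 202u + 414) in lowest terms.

(u³ - 2u² + 26u - 136)/(2u² + 8u + 18)

Repeated division with remainder:
  u⁵ - u⁴ + 47u³ - 156u² + 462u - 3128 = ((1/2)u - 3)(2u⁴ + 10u³ + 72u² + 202u + 414) + (41u³ - 41u² + 861u - 1886)
  2u⁴ + 10u³ + 72u² + 202u + 414 = ((2/41)u + 12/41)(41u³ - 41u² + 861u - 1886) + (42u² + 42u + 966)
  41u³ - 41u² + 861u - 1886 = ((41/42)u - 41/21)(42u² + 42u + 966) + (0)
Last nonzero remainder: 42u² + 42u + 966. Dividing through by 42 gives the monic gcd u² + u + 23.
Cancel u² + u + 23 from numerator and denominator to get the reduced form.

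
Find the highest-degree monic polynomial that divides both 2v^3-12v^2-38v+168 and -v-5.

Repeated division with remainder:
  2v^3-12v^2-38v+168 = (-2v^2+22v-72)(-v-5) + (-192)
  -v-5 = ((1/192)v+5/192)(-192) + (0)
The last nonzero remainder is the constant -192, so the polynomials are coprime and gcd = 1.

1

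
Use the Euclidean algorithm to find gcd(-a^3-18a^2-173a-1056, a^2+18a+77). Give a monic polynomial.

a+11

Repeated division with remainder:
  -a^3-18a^2-173a-1056 = (-a)(a^2+18a+77) + (-96a-1056)
  a^2+18a+77 = (-(1/96)a-7/96)(-96a-1056) + (0)
Last nonzero remainder: -96a-1056. Dividing through by -96 gives the monic gcd a+11.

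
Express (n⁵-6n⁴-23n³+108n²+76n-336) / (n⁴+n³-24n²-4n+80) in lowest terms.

(n³-6n²-19n+84)/(n²+n-20)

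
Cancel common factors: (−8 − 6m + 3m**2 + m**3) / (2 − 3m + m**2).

By polynomial division,
  m**3 + 3m**2 − 6m − 8 = (m + 6)(m**2 − 3m + 2) + (10m − 20)
  m**2 − 3m + 2 = ((1/10)m − 1/10)(10m − 20) + (0)
Last nonzero remainder: 10m − 20. Dividing through by 10 gives the monic gcd m − 2.
Cancel m − 2 from numerator and denominator to get the reduced form.

(4 + 5m + m**2)/(−1 + m)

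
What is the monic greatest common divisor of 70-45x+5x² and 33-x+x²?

Euclidean algorithm in ℚ[x]:
  5x²-45x+70 = (5)(x²-x+33) + (-40x-95)
  x²-x+33 = (-(1/40)x+27/320)(-40x-95) + (2625/64)
  -40x-95 = (-(512/525)x-1216/525)(2625/64) + (0)
The last nonzero remainder is the constant 2625/64, so the polynomials are coprime and gcd = 1.

1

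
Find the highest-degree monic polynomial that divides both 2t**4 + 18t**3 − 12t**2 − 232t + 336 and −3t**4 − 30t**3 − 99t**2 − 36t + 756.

t**2 + 4t − 12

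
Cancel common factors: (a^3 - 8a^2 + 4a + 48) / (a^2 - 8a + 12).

Euclidean algorithm in ℚ[a]:
  a^3 - 8a^2 + 4a + 48 = (a)(a^2 - 8a + 12) + (-8a + 48)
  a^2 - 8a + 12 = (-(1/8)a + 1/4)(-8a + 48) + (0)
Last nonzero remainder: -8a + 48. Dividing through by -8 gives the monic gcd a - 6.
Cancel a - 6 from numerator and denominator to get the reduced form.

(a^2 - 2a - 8)/(a - 2)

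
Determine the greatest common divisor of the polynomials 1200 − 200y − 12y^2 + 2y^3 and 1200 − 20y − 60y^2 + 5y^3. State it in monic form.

Apply the Euclidean algorithm:
  2y^3 − 12y^2 − 200y + 1200 = (2/5)(5y^3 − 60y^2 − 20y + 1200) + (12y^2 − 192y + 720)
  5y^3 − 60y^2 − 20y + 1200 = ((5/12)y + 5/3)(12y^2 − 192y + 720) + (0)
Last nonzero remainder: 12y^2 − 192y + 720. Dividing through by 12 gives the monic gcd y^2 − 16y + 60.

60 − 16y + y^2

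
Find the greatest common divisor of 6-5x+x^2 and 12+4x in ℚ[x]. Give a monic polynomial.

1

Euclidean algorithm in ℚ[x]:
  x^2-5x+6 = ((1/4)x-2)(4x+12) + (30)
  4x+12 = ((2/15)x+2/5)(30) + (0)
The last nonzero remainder is the constant 30, so the polynomials are coprime and gcd = 1.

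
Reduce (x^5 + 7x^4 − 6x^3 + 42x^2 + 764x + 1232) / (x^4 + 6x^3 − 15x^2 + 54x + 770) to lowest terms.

(x^2 + 6x + 8)/(x + 5)

Euclidean algorithm in ℚ[x]:
  x^5 + 7x^4 − 6x^3 + 42x^2 + 764x + 1232 = (x + 1)(x^4 + 6x^3 − 15x^2 + 54x + 770) + (3x^3 + 3x^2 − 60x + 462)
  x^4 + 6x^3 − 15x^2 + 54x + 770 = ((1/3)x + 5/3)(3x^3 + 3x^2 − 60x + 462) + (0)
Last nonzero remainder: 3x^3 + 3x^2 − 60x + 462. Dividing through by 3 gives the monic gcd x^3 + x^2 − 20x + 154.
Cancel x^3 + x^2 − 20x + 154 from numerator and denominator to get the reduced form.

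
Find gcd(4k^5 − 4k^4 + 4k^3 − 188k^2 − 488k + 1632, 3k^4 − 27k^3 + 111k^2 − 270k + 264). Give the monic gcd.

k^2 − 6k + 8

By polynomial division,
  4k^5 − 4k^4 + 4k^3 − 188k^2 − 488k + 1632 = ((4/3)k + 32/3)(3k^4 − 27k^3 + 111k^2 − 270k + 264) + (144k^3 − 1012k^2 + 2040k − 1184)
  3k^4 − 27k^3 + 111k^2 − 270k + 264 = ((1/48)k − 71/1728)(144k^3 − 1012k^2 + 2040k − 1184) + ((11629/432)k^2 − (11629/72)k + 11629/54)
  144k^3 − 1012k^2 + 2040k − 1184 = ((62208/11629)k − 63936/11629)((11629/432)k^2 − (11629/72)k + 11629/54) + (0)
Last nonzero remainder: (11629/432)k^2 − (11629/72)k + 11629/54. Dividing through by 11629/432 gives the monic gcd k^2 − 6k + 8.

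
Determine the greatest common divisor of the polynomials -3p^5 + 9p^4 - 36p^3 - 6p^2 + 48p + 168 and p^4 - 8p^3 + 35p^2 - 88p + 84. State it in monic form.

Apply the Euclidean algorithm:
  -3p^5 + 9p^4 - 36p^3 - 6p^2 + 48p + 168 = (-3p - 15)(p^4 - 8p^3 + 35p^2 - 88p + 84) + (-51p^3 + 255p^2 - 1020p + 1428)
  p^4 - 8p^3 + 35p^2 - 88p + 84 = (-(1/51)p + 1/17)(-51p^3 + 255p^2 - 1020p + 1428) + (0)
Last nonzero remainder: -51p^3 + 255p^2 - 1020p + 1428. Dividing through by -51 gives the monic gcd p^3 - 5p^2 + 20p - 28.

p^3 - 5p^2 + 20p - 28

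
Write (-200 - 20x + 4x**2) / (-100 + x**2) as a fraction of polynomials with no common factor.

(20 + 4x)/(10 + x)

By polynomial division,
  4x**2 - 20x - 200 = (4)(x**2 - 100) + (-20x + 200)
  x**2 - 100 = (-(1/20)x - 1/2)(-20x + 200) + (0)
Last nonzero remainder: -20x + 200. Dividing through by -20 gives the monic gcd x - 10.
Cancel x - 10 from numerator and denominator to get the reduced form.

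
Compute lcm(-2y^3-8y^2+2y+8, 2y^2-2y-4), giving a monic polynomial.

Apply the Euclidean algorithm:
  -2y^3-8y^2+2y+8 = (-y-5)(2y^2-2y-4) + (-12y-12)
  2y^2-2y-4 = (-(1/6)y+1/3)(-12y-12) + (0)
Last nonzero remainder: -12y-12. Dividing through by -12 gives the monic gcd y+1.
Then lcm(f, g) = f·g / gcd(f, g); expanding and making the result monic gives the answer.

y^4+2y^3-9y^2-2y+8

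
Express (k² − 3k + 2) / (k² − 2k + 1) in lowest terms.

(k − 2)/(k − 1)

By polynomial division,
  k² − 3k + 2 = (k² − 2k + 1) + (−k + 1)
  k² − 2k + 1 = (−k + 1)(−k + 1) + (0)
Last nonzero remainder: −k + 1. Dividing through by −1 gives the monic gcd k − 1.
Cancel k − 1 from numerator and denominator to get the reduced form.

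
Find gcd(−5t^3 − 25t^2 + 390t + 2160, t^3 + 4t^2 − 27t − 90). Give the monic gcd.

t + 6

Apply the Euclidean algorithm:
  −5t^3 − 25t^2 + 390t + 2160 = (−5)(t^3 + 4t^2 − 27t − 90) + (−5t^2 + 255t + 1710)
  t^3 + 4t^2 − 27t − 90 = (−(1/5)t − 11)(−5t^2 + 255t + 1710) + (3120t + 18720)
  −5t^2 + 255t + 1710 = (−(1/624)t + 19/208)(3120t + 18720) + (0)
Last nonzero remainder: 3120t + 18720. Dividing through by 3120 gives the monic gcd t + 6.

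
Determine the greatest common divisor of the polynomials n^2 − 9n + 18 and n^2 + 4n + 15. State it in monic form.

By polynomial division,
  n^2 − 9n + 18 = (n^2 + 4n + 15) + (−13n + 3)
  n^2 + 4n + 15 = (−(1/13)n − 55/169)(−13n + 3) + (2700/169)
  −13n + 3 = (−(2197/2700)n + 169/900)(2700/169) + (0)
The last nonzero remainder is the constant 2700/169, so the polynomials are coprime and gcd = 1.

1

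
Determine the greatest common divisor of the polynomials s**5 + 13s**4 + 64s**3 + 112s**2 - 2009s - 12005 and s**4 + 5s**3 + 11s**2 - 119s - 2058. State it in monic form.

s**3 + 11s**2 + 77s + 343

By polynomial division,
  s**5 + 13s**4 + 64s**3 + 112s**2 - 2009s - 12005 = (s + 8)(s**4 + 5s**3 + 11s**2 - 119s - 2058) + (13s**3 + 143s**2 + 1001s + 4459)
  s**4 + 5s**3 + 11s**2 - 119s - 2058 = ((1/13)s - 6/13)(13s**3 + 143s**2 + 1001s + 4459) + (0)
Last nonzero remainder: 13s**3 + 143s**2 + 1001s + 4459. Dividing through by 13 gives the monic gcd s**3 + 11s**2 + 77s + 343.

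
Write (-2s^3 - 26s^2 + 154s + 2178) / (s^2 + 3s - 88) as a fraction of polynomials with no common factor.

(-2s^2 - 4s + 198)/(s - 8)

Repeated division with remainder:
  -2s^3 - 26s^2 + 154s + 2178 = (-2s - 20)(s^2 + 3s - 88) + (38s + 418)
  s^2 + 3s - 88 = ((1/38)s - 4/19)(38s + 418) + (0)
Last nonzero remainder: 38s + 418. Dividing through by 38 gives the monic gcd s + 11.
Cancel s + 11 from numerator and denominator to get the reduced form.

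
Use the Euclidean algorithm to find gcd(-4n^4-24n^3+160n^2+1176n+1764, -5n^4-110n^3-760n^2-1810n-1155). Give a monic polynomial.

Apply the Euclidean algorithm:
  -4n^4-24n^3+160n^2+1176n+1764 = (4/5)(-5n^4-110n^3-760n^2-1810n-1155) + (64n^3+768n^2+2624n+2688)
  -5n^4-110n^3-760n^2-1810n-1155 = (-(5/64)n-25/32)(64n^3+768n^2+2624n+2688) + (45n^2+450n+945)
  64n^3+768n^2+2624n+2688 = ((64/45)n+128/45)(45n^2+450n+945) + (0)
Last nonzero remainder: 45n^2+450n+945. Dividing through by 45 gives the monic gcd n^2+10n+21.

n^2+10n+21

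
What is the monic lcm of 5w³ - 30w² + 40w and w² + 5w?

Apply the Euclidean algorithm:
  5w³ - 30w² + 40w = (5w - 55)(w² + 5w) + (315w)
  w² + 5w = ((1/315)w + 1/63)(315w) + (0)
Last nonzero remainder: 315w. Dividing through by 315 gives the monic gcd w.
Then lcm(f, g) = f·g / gcd(f, g); expanding and making the result monic gives the answer.

w⁴ - w³ - 22w² + 40w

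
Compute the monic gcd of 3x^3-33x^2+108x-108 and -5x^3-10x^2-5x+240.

Euclidean algorithm in ℚ[x]:
  3x^3-33x^2+108x-108 = (-3/5)(-5x^3-10x^2-5x+240) + (-39x^2+105x+36)
  -5x^3-10x^2-5x+240 = ((5/39)x+305/507)(-39x^2+105x+36) + (-(12300/169)x+36900/169)
  -39x^2+105x+36 = ((2197/4100)x+169/1025)(-(12300/169)x+36900/169) + (0)
Last nonzero remainder: -(12300/169)x+36900/169. Dividing through by -12300/169 gives the monic gcd x-3.

x-3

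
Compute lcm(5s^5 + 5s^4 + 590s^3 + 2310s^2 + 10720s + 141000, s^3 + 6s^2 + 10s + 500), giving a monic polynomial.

Repeated division with remainder:
  5s^5 + 5s^4 + 590s^3 + 2310s^2 + 10720s + 141000 = (5s^2 - 25s + 690)(s^3 + 6s^2 + 10s + 500) + (-4080s^2 + 16320s - 204000)
  s^3 + 6s^2 + 10s + 500 = (-(1/4080)s - 1/408)(-4080s^2 + 16320s - 204000) + (0)
Last nonzero remainder: -4080s^2 + 16320s - 204000. Dividing through by -4080 gives the monic gcd s^2 - 4s + 50.
Then lcm(f, g) = f·g / gcd(f, g); expanding and making the result monic gives the answer.

s^6 + 11s^5 + 128s^4 + 1642s^3 + 6764s^2 + 49640s + 282000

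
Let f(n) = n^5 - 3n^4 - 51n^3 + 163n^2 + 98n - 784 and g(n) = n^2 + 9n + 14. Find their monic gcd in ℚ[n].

n^2 + 9n + 14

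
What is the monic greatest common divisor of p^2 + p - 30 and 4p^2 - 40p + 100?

Repeated division with remainder:
  p^2 + p - 30 = (1/4)(4p^2 - 40p + 100) + (11p - 55)
  4p^2 - 40p + 100 = ((4/11)p - 20/11)(11p - 55) + (0)
Last nonzero remainder: 11p - 55. Dividing through by 11 gives the monic gcd p - 5.

p - 5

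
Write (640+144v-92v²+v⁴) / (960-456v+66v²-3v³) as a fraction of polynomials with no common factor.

(-20-12v-v²)/(-30+3v)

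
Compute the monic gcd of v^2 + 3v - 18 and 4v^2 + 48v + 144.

v + 6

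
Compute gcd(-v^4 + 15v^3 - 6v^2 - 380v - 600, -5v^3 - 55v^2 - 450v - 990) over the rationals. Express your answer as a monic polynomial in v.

v + 3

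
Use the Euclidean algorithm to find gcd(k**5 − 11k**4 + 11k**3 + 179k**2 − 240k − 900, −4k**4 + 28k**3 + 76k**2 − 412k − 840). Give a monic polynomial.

k**3 − 19k − 30

By polynomial division,
  k**5 − 11k**4 + 11k**3 + 179k**2 − 240k − 900 = (−(1/4)k + 1)(−4k**4 + 28k**3 + 76k**2 − 412k − 840) + (2k**3 − 38k − 60)
  −4k**4 + 28k**3 + 76k**2 − 412k − 840 = (−2k + 14)(2k**3 − 38k − 60) + (0)
Last nonzero remainder: 2k**3 − 38k − 60. Dividing through by 2 gives the monic gcd k**3 − 19k − 30.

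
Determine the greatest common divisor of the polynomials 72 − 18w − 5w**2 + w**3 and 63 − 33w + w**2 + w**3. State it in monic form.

−3 + w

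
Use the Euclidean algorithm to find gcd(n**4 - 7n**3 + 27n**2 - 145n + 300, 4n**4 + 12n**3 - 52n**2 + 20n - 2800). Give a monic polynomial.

n**3 - 4n**2 + 15n - 100

Apply the Euclidean algorithm:
  n**4 - 7n**3 + 27n**2 - 145n + 300 = (1/4)(4n**4 + 12n**3 - 52n**2 + 20n - 2800) + (-10n**3 + 40n**2 - 150n + 1000)
  4n**4 + 12n**3 - 52n**2 + 20n - 2800 = (-(2/5)n - 14/5)(-10n**3 + 40n**2 - 150n + 1000) + (0)
Last nonzero remainder: -10n**3 + 40n**2 - 150n + 1000. Dividing through by -10 gives the monic gcd n**3 - 4n**2 + 15n - 100.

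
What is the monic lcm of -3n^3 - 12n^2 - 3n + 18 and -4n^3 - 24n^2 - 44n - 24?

n^4 + 5n^3 + 5n^2 - 5n - 6

By polynomial division,
  -3n^3 - 12n^2 - 3n + 18 = (3/4)(-4n^3 - 24n^2 - 44n - 24) + (6n^2 + 30n + 36)
  -4n^3 - 24n^2 - 44n - 24 = (-(2/3)n - 2/3)(6n^2 + 30n + 36) + (0)
Last nonzero remainder: 6n^2 + 30n + 36. Dividing through by 6 gives the monic gcd n^2 + 5n + 6.
Then lcm(f, g) = f·g / gcd(f, g); expanding and making the result monic gives the answer.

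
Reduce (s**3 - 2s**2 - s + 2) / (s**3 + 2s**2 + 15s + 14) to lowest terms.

(s**2 - 3s + 2)/(s**2 + s + 14)

Apply the Euclidean algorithm:
  s**3 - 2s**2 - s + 2 = (s**3 + 2s**2 + 15s + 14) + (-4s**2 - 16s - 12)
  s**3 + 2s**2 + 15s + 14 = (-(1/4)s + 1/2)(-4s**2 - 16s - 12) + (20s + 20)
  -4s**2 - 16s - 12 = (-(1/5)s - 3/5)(20s + 20) + (0)
Last nonzero remainder: 20s + 20. Dividing through by 20 gives the monic gcd s + 1.
Cancel s + 1 from numerator and denominator to get the reduced form.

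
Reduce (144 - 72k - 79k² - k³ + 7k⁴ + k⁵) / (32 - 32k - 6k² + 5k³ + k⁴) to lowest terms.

(-9 + k²)/(-2 + k)

Euclidean algorithm in ℚ[k]:
  k⁵ + 7k⁴ - k³ - 79k² - 72k + 144 = (k + 2)(k⁴ + 5k³ - 6k² - 32k + 32) + (-5k³ - 35k² - 40k + 80)
  k⁴ + 5k³ - 6k² - 32k + 32 = (-(1/5)k + 2/5)(-5k³ - 35k² - 40k + 80) + (0)
Last nonzero remainder: -5k³ - 35k² - 40k + 80. Dividing through by -5 gives the monic gcd k³ + 7k² + 8k - 16.
Cancel k³ + 7k² + 8k - 16 from numerator and denominator to get the reduced form.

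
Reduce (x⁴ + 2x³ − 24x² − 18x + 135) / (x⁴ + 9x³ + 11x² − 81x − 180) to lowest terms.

(x − 3)/(x + 4)

By polynomial division,
  x⁴ + 2x³ − 24x² − 18x + 135 = (x⁴ + 9x³ + 11x² − 81x − 180) + (−7x³ − 35x² + 63x + 315)
  x⁴ + 9x³ + 11x² − 81x − 180 = (−(1/7)x − 4/7)(−7x³ − 35x² + 63x + 315) + (0)
Last nonzero remainder: −7x³ − 35x² + 63x + 315. Dividing through by −7 gives the monic gcd x³ + 5x² − 9x − 45.
Cancel x³ + 5x² − 9x − 45 from numerator and denominator to get the reduced form.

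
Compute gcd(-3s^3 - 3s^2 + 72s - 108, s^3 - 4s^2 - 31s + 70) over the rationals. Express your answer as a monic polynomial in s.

s - 2

By polynomial division,
  -3s^3 - 3s^2 + 72s - 108 = (-3)(s^3 - 4s^2 - 31s + 70) + (-15s^2 - 21s + 102)
  s^3 - 4s^2 - 31s + 70 = (-(1/15)s + 9/25)(-15s^2 - 21s + 102) + (-(416/25)s + 832/25)
  -15s^2 - 21s + 102 = ((375/416)s + 1275/416)(-(416/25)s + 832/25) + (0)
Last nonzero remainder: -(416/25)s + 832/25. Dividing through by -416/25 gives the monic gcd s - 2.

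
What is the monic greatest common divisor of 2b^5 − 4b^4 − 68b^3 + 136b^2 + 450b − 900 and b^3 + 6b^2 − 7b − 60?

b^2 + 2b − 15

Apply the Euclidean algorithm:
  2b^5 − 4b^4 − 68b^3 + 136b^2 + 450b − 900 = (2b^2 − 16b + 42)(b^3 + 6b^2 − 7b − 60) + (−108b^2 − 216b + 1620)
  b^3 + 6b^2 − 7b − 60 = (−(1/108)b − 1/27)(−108b^2 − 216b + 1620) + (0)
Last nonzero remainder: −108b^2 − 216b + 1620. Dividing through by −108 gives the monic gcd b^2 + 2b − 15.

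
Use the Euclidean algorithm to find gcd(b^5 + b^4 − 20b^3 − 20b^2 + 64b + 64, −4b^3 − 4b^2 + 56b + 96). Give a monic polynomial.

b^2 − 2b − 8

By polynomial division,
  b^5 + b^4 − 20b^3 − 20b^2 + 64b + 64 = (−(1/4)b^2 + 3/2)(−4b^3 − 4b^2 + 56b + 96) + (10b^2 − 20b − 80)
  −4b^3 − 4b^2 + 56b + 96 = (−(2/5)b − 6/5)(10b^2 − 20b − 80) + (0)
Last nonzero remainder: 10b^2 − 20b − 80. Dividing through by 10 gives the monic gcd b^2 − 2b − 8.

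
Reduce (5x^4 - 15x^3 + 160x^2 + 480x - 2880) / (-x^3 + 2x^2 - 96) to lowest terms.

(-5x^3 + 35x^2 - 300x + 720)/(x^2 - 6x + 24)

Euclidean algorithm in ℚ[x]:
  5x^4 - 15x^3 + 160x^2 + 480x - 2880 = (-5x + 5)(-x^3 + 2x^2 - 96) + (150x^2 - 2400)
  -x^3 + 2x^2 - 96 = (-(1/150)x + 1/75)(150x^2 - 2400) + (-16x - 64)
  150x^2 - 2400 = (-(75/8)x + 75/2)(-16x - 64) + (0)
Last nonzero remainder: -16x - 64. Dividing through by -16 gives the monic gcd x + 4.
Cancel x + 4 from numerator and denominator to get the reduced form.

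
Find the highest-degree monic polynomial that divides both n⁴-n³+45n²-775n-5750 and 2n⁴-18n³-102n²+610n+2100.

n²-5n-50

By polynomial division,
  n⁴-n³+45n²-775n-5750 = (1/2)(2n⁴-18n³-102n²+610n+2100) + (8n³+96n²-1080n-6800)
  2n⁴-18n³-102n²+610n+2100 = ((1/4)n-21/4)(8n³+96n²-1080n-6800) + (672n²-3360n-33600)
  8n³+96n²-1080n-6800 = ((1/84)n+17/84)(672n²-3360n-33600) + (0)
Last nonzero remainder: 672n²-3360n-33600. Dividing through by 672 gives the monic gcd n²-5n-50.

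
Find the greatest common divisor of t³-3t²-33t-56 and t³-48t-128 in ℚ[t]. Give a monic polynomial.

t-8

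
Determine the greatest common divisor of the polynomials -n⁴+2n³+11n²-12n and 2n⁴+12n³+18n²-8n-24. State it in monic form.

By polynomial division,
  -n⁴+2n³+11n²-12n = (-1/2)(2n⁴+12n³+18n²-8n-24) + (8n³+20n²-16n-12)
  2n⁴+12n³+18n²-8n-24 = ((1/4)n+7/8)(8n³+20n²-16n-12) + ((9/2)n²+9n-27/2)
  8n³+20n²-16n-12 = ((16/9)n+8/9)((9/2)n²+9n-27/2) + (0)
Last nonzero remainder: (9/2)n²+9n-27/2. Dividing through by 9/2 gives the monic gcd n²+2n-3.

n²+2n-3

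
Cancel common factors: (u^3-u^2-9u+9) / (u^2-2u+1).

By polynomial division,
  u^3-u^2-9u+9 = (u+1)(u^2-2u+1) + (-8u+8)
  u^2-2u+1 = (-(1/8)u+1/8)(-8u+8) + (0)
Last nonzero remainder: -8u+8. Dividing through by -8 gives the monic gcd u-1.
Cancel u-1 from numerator and denominator to get the reduced form.

(u^2-9)/(u-1)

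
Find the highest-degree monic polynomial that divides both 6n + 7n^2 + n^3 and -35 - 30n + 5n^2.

1 + n

Euclidean algorithm in ℚ[n]:
  n^3 + 7n^2 + 6n = ((1/5)n + 13/5)(5n^2 - 30n - 35) + (91n + 91)
  5n^2 - 30n - 35 = ((5/91)n - 5/13)(91n + 91) + (0)
Last nonzero remainder: 91n + 91. Dividing through by 91 gives the monic gcd n + 1.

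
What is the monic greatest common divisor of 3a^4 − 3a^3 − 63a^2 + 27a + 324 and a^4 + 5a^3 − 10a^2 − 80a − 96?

Euclidean algorithm in ℚ[a]:
  3a^4 − 3a^3 − 63a^2 + 27a + 324 = (3)(a^4 + 5a^3 − 10a^2 − 80a − 96) + (−18a^3 − 33a^2 + 267a + 612)
  a^4 + 5a^3 − 10a^2 − 80a − 96 = (−(1/18)a − 19/108)(−18a^3 − 33a^2 + 267a + 612) + (−(35/36)a^2 + (35/36)a + 35/3)
  −18a^3 − 33a^2 + 267a + 612 = ((648/35)a + 1836/35)(−(35/36)a^2 + (35/36)a + 35/3) + (0)
Last nonzero remainder: −(35/36)a^2 + (35/36)a + 35/3. Dividing through by −35/36 gives the monic gcd a^2 − a − 12.

a^2 − a − 12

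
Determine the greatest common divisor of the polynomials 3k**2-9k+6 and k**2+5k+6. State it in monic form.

Apply the Euclidean algorithm:
  3k**2-9k+6 = (3)(k**2+5k+6) + (-24k-12)
  k**2+5k+6 = (-(1/24)k-3/16)(-24k-12) + (15/4)
  -24k-12 = (-(32/5)k-16/5)(15/4) + (0)
The last nonzero remainder is the constant 15/4, so the polynomials are coprime and gcd = 1.

1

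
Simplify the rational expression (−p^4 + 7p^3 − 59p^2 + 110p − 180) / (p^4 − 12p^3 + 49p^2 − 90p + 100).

(−p^2 + 5p − 45)/(p^2 − 10p + 25)

Repeated division with remainder:
  −p^4 + 7p^3 − 59p^2 + 110p − 180 = (−1)(p^4 − 12p^3 + 49p^2 − 90p + 100) + (−5p^3 − 10p^2 + 20p − 80)
  p^4 − 12p^3 + 49p^2 − 90p + 100 = (−(1/5)p + 14/5)(−5p^3 − 10p^2 + 20p − 80) + (81p^2 − 162p + 324)
  −5p^3 − 10p^2 + 20p − 80 = (−(5/81)p − 20/81)(81p^2 − 162p + 324) + (0)
Last nonzero remainder: 81p^2 − 162p + 324. Dividing through by 81 gives the monic gcd p^2 − 2p + 4.
Cancel p^2 − 2p + 4 from numerator and denominator to get the reduced form.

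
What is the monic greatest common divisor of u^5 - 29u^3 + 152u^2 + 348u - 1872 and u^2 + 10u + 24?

u^2 + 10u + 24

By polynomial division,
  u^5 - 29u^3 + 152u^2 + 348u - 1872 = (u^3 - 10u^2 + 47u - 78)(u^2 + 10u + 24) + (0)
The last nonzero remainder u^2 + 10u + 24 is already monic.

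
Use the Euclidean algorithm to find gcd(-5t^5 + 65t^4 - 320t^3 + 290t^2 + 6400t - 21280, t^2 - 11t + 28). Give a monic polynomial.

t^2 - 11t + 28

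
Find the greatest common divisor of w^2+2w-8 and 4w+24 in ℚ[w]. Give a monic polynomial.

Repeated division with remainder:
  w^2+2w-8 = ((1/4)w-1)(4w+24) + (16)
  4w+24 = ((1/4)w+3/2)(16) + (0)
The last nonzero remainder is the constant 16, so the polynomials are coprime and gcd = 1.

1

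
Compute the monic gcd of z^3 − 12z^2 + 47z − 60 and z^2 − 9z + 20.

z^2 − 9z + 20

Apply the Euclidean algorithm:
  z^3 − 12z^2 + 47z − 60 = (z − 3)(z^2 − 9z + 20) + (0)
The last nonzero remainder z^2 − 9z + 20 is already monic.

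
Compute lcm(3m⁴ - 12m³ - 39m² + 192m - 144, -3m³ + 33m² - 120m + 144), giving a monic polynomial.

By polynomial division,
  3m⁴ - 12m³ - 39m² + 192m - 144 = (-m - 7)(-3m³ + 33m² - 120m + 144) + (72m² - 504m + 864)
  -3m³ + 33m² - 120m + 144 = (-(1/24)m + 1/6)(72m² - 504m + 864) + (0)
Last nonzero remainder: 72m² - 504m + 864. Dividing through by 72 gives the monic gcd m² - 7m + 12.
Then lcm(f, g) = f·g / gcd(f, g); expanding and making the result monic gives the answer.

m⁵ - 8m⁴ + 3m³ + 116m² - 304m + 192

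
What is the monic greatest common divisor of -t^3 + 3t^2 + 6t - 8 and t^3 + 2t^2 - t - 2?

Apply the Euclidean algorithm:
  -t^3 + 3t^2 + 6t - 8 = (-1)(t^3 + 2t^2 - t - 2) + (5t^2 + 5t - 10)
  t^3 + 2t^2 - t - 2 = ((1/5)t + 1/5)(5t^2 + 5t - 10) + (0)
Last nonzero remainder: 5t^2 + 5t - 10. Dividing through by 5 gives the monic gcd t^2 + t - 2.

t^2 + t - 2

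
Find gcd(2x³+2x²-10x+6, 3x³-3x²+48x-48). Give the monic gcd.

x-1

Euclidean algorithm in ℚ[x]:
  2x³+2x²-10x+6 = (2/3)(3x³-3x²+48x-48) + (4x²-42x+38)
  3x³-3x²+48x-48 = ((3/4)x+57/8)(4x²-42x+38) + ((1275/4)x-1275/4)
  4x²-42x+38 = ((16/1275)x-152/1275)((1275/4)x-1275/4) + (0)
Last nonzero remainder: (1275/4)x-1275/4. Dividing through by 1275/4 gives the monic gcd x-1.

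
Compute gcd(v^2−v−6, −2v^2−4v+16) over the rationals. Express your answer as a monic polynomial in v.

1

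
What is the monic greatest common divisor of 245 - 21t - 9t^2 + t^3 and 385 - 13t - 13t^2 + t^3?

-35 - 2t + t^2

Apply the Euclidean algorithm:
  t^3 - 9t^2 - 21t + 245 = (t^3 - 13t^2 - 13t + 385) + (4t^2 - 8t - 140)
  t^3 - 13t^2 - 13t + 385 = ((1/4)t - 11/4)(4t^2 - 8t - 140) + (0)
Last nonzero remainder: 4t^2 - 8t - 140. Dividing through by 4 gives the monic gcd t^2 - 2t - 35.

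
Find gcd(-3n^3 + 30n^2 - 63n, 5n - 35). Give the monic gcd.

By polynomial division,
  -3n^3 + 30n^2 - 63n = (-(3/5)n^2 + (9/5)n)(5n - 35) + (0)
Last nonzero remainder: 5n - 35. Dividing through by 5 gives the monic gcd n - 7.

n - 7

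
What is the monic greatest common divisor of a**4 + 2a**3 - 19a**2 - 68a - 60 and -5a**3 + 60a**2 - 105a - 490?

a + 2

Euclidean algorithm in ℚ[a]:
  a**4 + 2a**3 - 19a**2 - 68a - 60 = (-(1/5)a - 14/5)(-5a**3 + 60a**2 - 105a - 490) + (128a**2 - 460a - 1432)
  -5a**3 + 60a**2 - 105a - 490 = (-(5/128)a + 1345/4096)(128a**2 - 460a - 1432) + (-(10125/1024)a - 10125/512)
  128a**2 - 460a - 1432 = (-(131072/10125)a + 733184/10125)(-(10125/1024)a - 10125/512) + (0)
Last nonzero remainder: -(10125/1024)a - 10125/512. Dividing through by -10125/1024 gives the monic gcd a + 2.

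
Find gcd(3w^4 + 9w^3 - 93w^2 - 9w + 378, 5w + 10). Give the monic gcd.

Euclidean algorithm in ℚ[w]:
  3w^4 + 9w^3 - 93w^2 - 9w + 378 = ((3/5)w^3 + (3/5)w^2 - (99/5)w + 189/5)(5w + 10) + (0)
Last nonzero remainder: 5w + 10. Dividing through by 5 gives the monic gcd w + 2.

w + 2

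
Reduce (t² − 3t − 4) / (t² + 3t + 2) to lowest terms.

(t − 4)/(t + 2)

Repeated division with remainder:
  t² − 3t − 4 = (t² + 3t + 2) + (−6t − 6)
  t² + 3t + 2 = (−(1/6)t − 1/3)(−6t − 6) + (0)
Last nonzero remainder: −6t − 6. Dividing through by −6 gives the monic gcd t + 1.
Cancel t + 1 from numerator and denominator to get the reduced form.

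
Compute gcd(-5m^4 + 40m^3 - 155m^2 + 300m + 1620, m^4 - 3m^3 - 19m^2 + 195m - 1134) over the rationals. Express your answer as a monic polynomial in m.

Repeated division with remainder:
  -5m^4 + 40m^3 - 155m^2 + 300m + 1620 = (-5)(m^4 - 3m^3 - 19m^2 + 195m - 1134) + (25m^3 - 250m^2 + 1275m - 4050)
  m^4 - 3m^3 - 19m^2 + 195m - 1134 = ((1/25)m + 7/25)(25m^3 - 250m^2 + 1275m - 4050) + (0)
Last nonzero remainder: 25m^3 - 250m^2 + 1275m - 4050. Dividing through by 25 gives the monic gcd m^3 - 10m^2 + 51m - 162.

m^3 - 10m^2 + 51m - 162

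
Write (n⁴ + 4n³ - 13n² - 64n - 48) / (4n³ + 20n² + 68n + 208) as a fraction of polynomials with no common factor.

(n³ - 13n - 12)/(4n² + 4n + 52)

Repeated division with remainder:
  n⁴ + 4n³ - 13n² - 64n - 48 = ((1/4)n - 1/4)(4n³ + 20n² + 68n + 208) + (-25n² - 99n + 4)
  4n³ + 20n² + 68n + 208 = (-(4/25)n - 104/625)(-25n² - 99n + 4) + ((32604/625)n + 130416/625)
  -25n² - 99n + 4 = (-(15625/32604)n + 625/32604)((32604/625)n + 130416/625) + (0)
Last nonzero remainder: (32604/625)n + 130416/625. Dividing through by 32604/625 gives the monic gcd n + 4.
Cancel n + 4 from numerator and denominator to get the reduced form.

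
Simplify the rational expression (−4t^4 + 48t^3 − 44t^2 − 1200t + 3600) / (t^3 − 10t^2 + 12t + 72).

Repeated division with remainder:
  −4t^4 + 48t^3 − 44t^2 − 1200t + 3600 = (−4t + 8)(t^3 − 10t^2 + 12t + 72) + (84t^2 − 1008t + 3024)
  t^3 − 10t^2 + 12t + 72 = ((1/84)t + 1/42)(84t^2 − 1008t + 3024) + (0)
Last nonzero remainder: 84t^2 − 1008t + 3024. Dividing through by 84 gives the monic gcd t^2 − 12t + 36.
Cancel t^2 − 12t + 36 from numerator and denominator to get the reduced form.

(−4t^2 + 100)/(t + 2)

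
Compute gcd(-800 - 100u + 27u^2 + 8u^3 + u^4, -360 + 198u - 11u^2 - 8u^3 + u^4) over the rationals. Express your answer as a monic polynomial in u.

By polynomial division,
  u^4 + 8u^3 + 27u^2 - 100u - 800 = (u^4 - 8u^3 - 11u^2 + 198u - 360) + (16u^3 + 38u^2 - 298u - 440)
  u^4 - 8u^3 - 11u^2 + 198u - 360 = ((1/16)u - 83/128)(16u^3 + 38u^2 - 298u - 440) + ((2065/64)u^2 + (2065/64)u - 10325/16)
  16u^3 + 38u^2 - 298u - 440 = ((1024/2065)u + 1408/2065)((2065/64)u^2 + (2065/64)u - 10325/16) + (0)
Last nonzero remainder: (2065/64)u^2 + (2065/64)u - 10325/16. Dividing through by 2065/64 gives the monic gcd u^2 + u - 20.

-20 + u + u^2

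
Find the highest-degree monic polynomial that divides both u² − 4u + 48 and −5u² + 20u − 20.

1

Euclidean algorithm in ℚ[u]:
  u² − 4u + 48 = (−1/5)(−5u² + 20u − 20) + (44)
  −5u² + 20u − 20 = (−(5/44)u² + (5/11)u − 5/11)(44) + (0)
The last nonzero remainder is the constant 44, so the polynomials are coprime and gcd = 1.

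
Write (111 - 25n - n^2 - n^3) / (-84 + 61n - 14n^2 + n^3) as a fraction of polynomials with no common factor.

Repeated division with remainder:
  -n^3 - n^2 - 25n + 111 = (-1)(n^3 - 14n^2 + 61n - 84) + (-15n^2 + 36n + 27)
  n^3 - 14n^2 + 61n - 84 = (-(1/15)n + 58/75)(-15n^2 + 36n + 27) + ((874/25)n - 2622/25)
  -15n^2 + 36n + 27 = (-(375/874)n - 225/874)((874/25)n - 2622/25) + (0)
Last nonzero remainder: (874/25)n - 2622/25. Dividing through by 874/25 gives the monic gcd n - 3.
Cancel n - 3 from numerator and denominator to get the reduced form.

(-37 - 4n - n^2)/(28 - 11n + n^2)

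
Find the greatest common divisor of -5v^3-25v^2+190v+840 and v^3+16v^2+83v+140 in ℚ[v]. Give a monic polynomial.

v^2+11v+28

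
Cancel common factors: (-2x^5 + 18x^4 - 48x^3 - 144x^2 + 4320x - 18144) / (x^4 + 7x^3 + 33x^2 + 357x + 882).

Euclidean algorithm in ℚ[x]:
  -2x^5 + 18x^4 - 48x^3 - 144x^2 + 4320x - 18144 = (-2x + 32)(x^4 + 7x^3 + 33x^2 + 357x + 882) + (-206x^3 - 486x^2 - 5340x - 46368)
  x^4 + 7x^3 + 33x^2 + 357x + 882 = (-(1/206)x - 239/10609)(-206x^3 - 486x^2 - 5340x - 46368) + (-(41067/10609)x^2 + (123201/10609)x - 1724814/10609)
  -206x^3 - 486x^2 - 5340x - 46368 = ((2185454/41067)x + 3904112/13689)(-(41067/10609)x^2 + (123201/10609)x - 1724814/10609) + (0)
Last nonzero remainder: -(41067/10609)x^2 + (123201/10609)x - 1724814/10609. Dividing through by -41067/10609 gives the monic gcd x^2 - 3x + 42.
Cancel x^2 - 3x + 42 from numerator and denominator to get the reduced form.

(-2x^3 + 12x^2 + 72x - 432)/(x^2 + 10x + 21)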